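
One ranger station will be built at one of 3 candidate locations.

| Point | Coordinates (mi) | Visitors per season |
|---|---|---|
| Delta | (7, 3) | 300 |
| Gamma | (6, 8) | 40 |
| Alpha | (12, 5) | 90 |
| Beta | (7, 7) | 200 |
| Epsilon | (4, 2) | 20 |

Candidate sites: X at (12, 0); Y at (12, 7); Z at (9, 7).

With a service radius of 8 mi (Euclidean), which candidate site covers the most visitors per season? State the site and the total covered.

Z, covering 650

Coverage radius r = 8 mi; a point is covered iff (Δx)²+(Δy)² ≤ 8² = 64.
  X (12, 0): covers {Delta, Alpha} → 390
  Y (12, 7): covers {Delta, Gamma, Alpha, Beta} → 630
  Z (9, 7): covers {Delta, Gamma, Alpha, Beta, Epsilon} → 650
Maximum coverage at Z: 650 visitors per season.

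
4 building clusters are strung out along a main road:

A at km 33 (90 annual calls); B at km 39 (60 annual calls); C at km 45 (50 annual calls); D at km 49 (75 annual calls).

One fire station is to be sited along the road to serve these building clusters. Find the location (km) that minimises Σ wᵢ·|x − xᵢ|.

For a sum of weighted absolute distances on a line, the optimum is the weighted median (not the mean). Total weight W = 275; half-weight = 137.5.
Sort by position and accumulate weight:
  km 33 (A, w=90) → cum 90
  km 39 (B, w=60) → cum 150  ≥ 137.5 → median here
  km 45 (C, w=50) → cum 200
  km 49 (D, w=75) → cum 275
Optimal location: km 39.

x = 39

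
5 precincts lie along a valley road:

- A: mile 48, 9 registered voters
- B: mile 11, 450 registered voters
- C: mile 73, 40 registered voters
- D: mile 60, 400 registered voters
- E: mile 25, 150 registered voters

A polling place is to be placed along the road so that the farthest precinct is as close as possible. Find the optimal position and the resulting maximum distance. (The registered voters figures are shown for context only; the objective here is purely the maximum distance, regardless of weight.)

The 1-center on a line is the midpoint of the two extreme points: leftmost at 11, rightmost at 73.
Optimal location = (11 + 73)/2 = 42; maximum distance = (73 − 11)/2 = 31.

location 42, max distance 31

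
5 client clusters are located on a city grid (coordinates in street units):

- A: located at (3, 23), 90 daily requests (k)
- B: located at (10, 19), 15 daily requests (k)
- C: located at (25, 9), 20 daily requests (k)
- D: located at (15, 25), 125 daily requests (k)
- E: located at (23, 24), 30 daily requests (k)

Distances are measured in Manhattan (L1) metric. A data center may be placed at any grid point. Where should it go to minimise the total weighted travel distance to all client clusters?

(15, 24)

Manhattan distance separates: Σwᵢ(|x−xᵢ|+|y−yᵢ|) = Σwᵢ|x−xᵢ| + Σwᵢ|y−yᵢ|, so x and y are optimised independently as 1-D weighted medians.
Total weight W = 280; half = 140.
x-coordinate, sorted with cumulative weight:
  x=3 (A, w=90) cum 90
  x=10 (B, w=15) cum 105
  x=15 (D, w=125) cum 230  ← median
  x=23 (E, w=30) cum 260
  x=25 (C, w=20) cum 280
⇒ x* = 15
y-coordinate, sorted with cumulative weight:
  y=9 (C, w=20) cum 20
  y=19 (B, w=15) cum 35
  y=23 (A, w=90) cum 125
  y=24 (E, w=30) cum 155  ← median
  y=25 (D, w=125) cum 280
⇒ y* = 24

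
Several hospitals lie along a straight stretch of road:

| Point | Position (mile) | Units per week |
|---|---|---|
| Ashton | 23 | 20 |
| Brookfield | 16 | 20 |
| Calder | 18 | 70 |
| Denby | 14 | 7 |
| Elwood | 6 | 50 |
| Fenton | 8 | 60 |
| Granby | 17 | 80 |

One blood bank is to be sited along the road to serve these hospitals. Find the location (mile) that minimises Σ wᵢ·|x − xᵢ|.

x = 17

For a sum of weighted absolute distances on a line, the optimum is the weighted median (not the mean). Total weight W = 307; half-weight = 153.5.
Sort by position and accumulate weight:
  mile 6 (Elwood, w=50) → cum 50
  mile 8 (Fenton, w=60) → cum 110
  mile 14 (Denby, w=7) → cum 117
  mile 16 (Brookfield, w=20) → cum 137
  mile 17 (Granby, w=80) → cum 217  ≥ 153.5 → median here
  mile 18 (Calder, w=70) → cum 287
  mile 23 (Ashton, w=20) → cum 307
Optimal location: mile 17.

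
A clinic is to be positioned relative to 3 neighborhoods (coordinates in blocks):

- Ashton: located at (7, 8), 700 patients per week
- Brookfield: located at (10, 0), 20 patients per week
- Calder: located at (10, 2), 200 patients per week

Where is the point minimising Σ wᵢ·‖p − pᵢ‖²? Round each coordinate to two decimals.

The minimiser of Σwᵢ‖p−pᵢ‖² is the weighted centroid p* = (Σwᵢpᵢ)/(Σwᵢ).
Σwᵢ = 920.
Σwᵢxᵢ = 700·7 + 20·10 + 200·10 = 7100.
Σwᵢyᵢ = 700·8 + 20·0 + 200·2 = 6000.
x* = 7100/920 = 7.72, y* = 6000/920 = 6.52.

(7.72, 6.52)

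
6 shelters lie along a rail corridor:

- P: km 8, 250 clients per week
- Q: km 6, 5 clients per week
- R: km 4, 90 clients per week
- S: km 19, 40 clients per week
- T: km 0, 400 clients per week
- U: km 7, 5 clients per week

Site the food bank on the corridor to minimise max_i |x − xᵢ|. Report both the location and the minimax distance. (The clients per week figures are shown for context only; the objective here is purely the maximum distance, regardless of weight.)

The 1-center on a line is the midpoint of the two extreme points: leftmost at 0, rightmost at 19.
Optimal location = (0 + 19)/2 = 9.5; maximum distance = (19 − 0)/2 = 9.5.

location 9.5, max distance 9.5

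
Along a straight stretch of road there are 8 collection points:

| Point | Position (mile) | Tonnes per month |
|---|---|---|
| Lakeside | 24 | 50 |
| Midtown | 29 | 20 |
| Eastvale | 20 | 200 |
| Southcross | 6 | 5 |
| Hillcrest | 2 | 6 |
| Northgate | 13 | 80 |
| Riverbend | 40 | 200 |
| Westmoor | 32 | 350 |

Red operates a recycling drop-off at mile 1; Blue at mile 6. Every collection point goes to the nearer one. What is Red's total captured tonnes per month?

6

The indifferent point is the midpoint (1+6)/2 = 3.5; collection points left of it (closer to Red at 1) go to Red, those right go to Blue.
  Hillcrest at 2 (w=6) → Red
  Southcross at 6 (w=5) → Blue
  Northgate at 13 (w=80) → Blue
  Eastvale at 20 (w=200) → Blue
  Lakeside at 24 (w=50) → Blue
  Midtown at 29 (w=20) → Blue
  Westmoor at 32 (w=350) → Blue
  Riverbend at 40 (w=200) → Blue
Red captures 6; Blue captures 905.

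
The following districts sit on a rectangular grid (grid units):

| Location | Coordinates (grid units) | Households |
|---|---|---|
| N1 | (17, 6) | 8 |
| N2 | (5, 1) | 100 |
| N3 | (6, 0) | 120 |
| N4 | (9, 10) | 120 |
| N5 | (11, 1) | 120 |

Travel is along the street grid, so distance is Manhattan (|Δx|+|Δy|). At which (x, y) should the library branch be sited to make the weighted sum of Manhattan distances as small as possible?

Manhattan distance separates: Σwᵢ(|x−xᵢ|+|y−yᵢ|) = Σwᵢ|x−xᵢ| + Σwᵢ|y−yᵢ|, so x and y are optimised independently as 1-D weighted medians.
Total weight W = 468; half = 234.
x-coordinate, sorted with cumulative weight:
  x=5 (N2, w=100) cum 100
  x=6 (N3, w=120) cum 220
  x=9 (N4, w=120) cum 340  ← median
  x=11 (N5, w=120) cum 460
  x=17 (N1, w=8) cum 468
⇒ x* = 9
y-coordinate, sorted with cumulative weight:
  y=0 (N3, w=120) cum 120
  y=1 (N2, w=100) cum 220
  y=1 (N5, w=120) cum 340  ← median
  y=6 (N1, w=8) cum 348
  y=10 (N4, w=120) cum 468
⇒ y* = 1

(9, 1)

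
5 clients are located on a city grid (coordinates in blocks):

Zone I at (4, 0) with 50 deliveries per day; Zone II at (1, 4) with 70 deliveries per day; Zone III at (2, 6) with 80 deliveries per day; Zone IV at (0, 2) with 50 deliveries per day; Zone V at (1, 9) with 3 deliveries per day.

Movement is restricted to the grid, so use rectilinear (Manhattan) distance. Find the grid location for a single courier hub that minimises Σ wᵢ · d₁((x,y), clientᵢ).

(2, 4)

Manhattan distance separates: Σwᵢ(|x−xᵢ|+|y−yᵢ|) = Σwᵢ|x−xᵢ| + Σwᵢ|y−yᵢ|, so x and y are optimised independently as 1-D weighted medians.
Total weight W = 253; half = 126.5.
x-coordinate, sorted with cumulative weight:
  x=0 (Zone IV, w=50) cum 50
  x=1 (Zone II, w=70) cum 120
  x=1 (Zone V, w=3) cum 123
  x=2 (Zone III, w=80) cum 203  ← median
  x=4 (Zone I, w=50) cum 253
⇒ x* = 2
y-coordinate, sorted with cumulative weight:
  y=0 (Zone I, w=50) cum 50
  y=2 (Zone IV, w=50) cum 100
  y=4 (Zone II, w=70) cum 170  ← median
  y=6 (Zone III, w=80) cum 250
  y=9 (Zone V, w=3) cum 253
⇒ y* = 4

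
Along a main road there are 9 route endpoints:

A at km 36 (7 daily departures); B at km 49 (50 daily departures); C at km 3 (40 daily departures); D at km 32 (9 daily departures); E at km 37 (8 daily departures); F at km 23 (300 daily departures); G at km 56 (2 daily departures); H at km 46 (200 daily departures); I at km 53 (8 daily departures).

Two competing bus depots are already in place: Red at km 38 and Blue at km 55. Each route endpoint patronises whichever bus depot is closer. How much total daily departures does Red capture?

564

The indifferent point is the midpoint (38+55)/2 = 46.5; route endpoints left of it (closer to Red at 38) go to Red, those right go to Blue.
  C at 3 (w=40) → Red
  F at 23 (w=300) → Red
  D at 32 (w=9) → Red
  A at 36 (w=7) → Red
  E at 37 (w=8) → Red
  H at 46 (w=200) → Red
  B at 49 (w=50) → Blue
  I at 53 (w=8) → Blue
  G at 56 (w=2) → Blue
Red captures 564; Blue captures 60.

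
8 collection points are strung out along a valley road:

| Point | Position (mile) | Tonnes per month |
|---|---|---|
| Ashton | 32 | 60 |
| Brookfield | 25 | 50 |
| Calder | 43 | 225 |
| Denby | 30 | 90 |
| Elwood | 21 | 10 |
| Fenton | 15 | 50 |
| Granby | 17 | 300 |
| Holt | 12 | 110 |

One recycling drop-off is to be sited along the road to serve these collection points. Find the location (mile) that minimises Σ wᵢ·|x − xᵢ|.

x = 17

For a sum of weighted absolute distances on a line, the optimum is the weighted median (not the mean). Total weight W = 895; half-weight = 447.5.
Sort by position and accumulate weight:
  mile 12 (Holt, w=110) → cum 110
  mile 15 (Fenton, w=50) → cum 160
  mile 17 (Granby, w=300) → cum 460  ≥ 447.5 → median here
  mile 21 (Elwood, w=10) → cum 470
  mile 25 (Brookfield, w=50) → cum 520
  mile 30 (Denby, w=90) → cum 610
  mile 32 (Ashton, w=60) → cum 670
  mile 43 (Calder, w=225) → cum 895
Optimal location: mile 17.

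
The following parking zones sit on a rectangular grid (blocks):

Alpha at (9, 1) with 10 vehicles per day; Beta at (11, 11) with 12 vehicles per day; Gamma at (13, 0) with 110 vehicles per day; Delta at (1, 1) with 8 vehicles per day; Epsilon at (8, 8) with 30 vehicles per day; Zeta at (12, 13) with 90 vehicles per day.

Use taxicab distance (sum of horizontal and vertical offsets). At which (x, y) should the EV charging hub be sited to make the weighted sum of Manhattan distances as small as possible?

Manhattan distance separates: Σwᵢ(|x−xᵢ|+|y−yᵢ|) = Σwᵢ|x−xᵢ| + Σwᵢ|y−yᵢ|, so x and y are optimised independently as 1-D weighted medians.
Total weight W = 260; half = 130.
x-coordinate, sorted with cumulative weight:
  x=1 (Delta, w=8) cum 8
  x=8 (Epsilon, w=30) cum 38
  x=9 (Alpha, w=10) cum 48
  x=11 (Beta, w=12) cum 60
  x=12 (Zeta, w=90) cum 150  ← median
  x=13 (Gamma, w=110) cum 260
⇒ x* = 12
y-coordinate, sorted with cumulative weight:
  y=0 (Gamma, w=110) cum 110
  y=1 (Alpha, w=10) cum 120
  y=1 (Delta, w=8) cum 128
  y=8 (Epsilon, w=30) cum 158  ← median
  y=11 (Beta, w=12) cum 170
  y=13 (Zeta, w=90) cum 260
⇒ y* = 8

(12, 8)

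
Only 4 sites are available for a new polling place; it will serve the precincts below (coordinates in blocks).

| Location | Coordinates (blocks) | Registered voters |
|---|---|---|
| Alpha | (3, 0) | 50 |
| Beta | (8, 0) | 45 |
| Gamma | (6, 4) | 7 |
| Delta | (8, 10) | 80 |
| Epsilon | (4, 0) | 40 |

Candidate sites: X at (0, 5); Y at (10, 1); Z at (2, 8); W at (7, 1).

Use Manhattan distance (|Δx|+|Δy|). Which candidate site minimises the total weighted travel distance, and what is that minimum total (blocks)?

Total weighted distance at each candidate:
  X (0, 5): total = 2434
  Y (10, 1): total = 1744
  Z (2, 8): total = 2176
  W (7, 1): total = 1328
Minimum is at W with total 1328 blocks.

W, total 1328 blocks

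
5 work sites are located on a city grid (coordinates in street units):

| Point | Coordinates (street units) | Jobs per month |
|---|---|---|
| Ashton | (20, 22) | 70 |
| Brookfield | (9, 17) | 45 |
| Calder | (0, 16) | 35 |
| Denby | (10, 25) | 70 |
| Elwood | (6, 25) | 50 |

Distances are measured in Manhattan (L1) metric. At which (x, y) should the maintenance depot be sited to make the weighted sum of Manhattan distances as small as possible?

Manhattan distance separates: Σwᵢ(|x−xᵢ|+|y−yᵢ|) = Σwᵢ|x−xᵢ| + Σwᵢ|y−yᵢ|, so x and y are optimised independently as 1-D weighted medians.
Total weight W = 270; half = 135.
x-coordinate, sorted with cumulative weight:
  x=0 (Calder, w=35) cum 35
  x=6 (Elwood, w=50) cum 85
  x=9 (Brookfield, w=45) cum 130
  x=10 (Denby, w=70) cum 200  ← median
  x=20 (Ashton, w=70) cum 270
⇒ x* = 10
y-coordinate, sorted with cumulative weight:
  y=16 (Calder, w=35) cum 35
  y=17 (Brookfield, w=45) cum 80
  y=22 (Ashton, w=70) cum 150  ← median
  y=25 (Denby, w=70) cum 220
  y=25 (Elwood, w=50) cum 270
⇒ y* = 22

(10, 22)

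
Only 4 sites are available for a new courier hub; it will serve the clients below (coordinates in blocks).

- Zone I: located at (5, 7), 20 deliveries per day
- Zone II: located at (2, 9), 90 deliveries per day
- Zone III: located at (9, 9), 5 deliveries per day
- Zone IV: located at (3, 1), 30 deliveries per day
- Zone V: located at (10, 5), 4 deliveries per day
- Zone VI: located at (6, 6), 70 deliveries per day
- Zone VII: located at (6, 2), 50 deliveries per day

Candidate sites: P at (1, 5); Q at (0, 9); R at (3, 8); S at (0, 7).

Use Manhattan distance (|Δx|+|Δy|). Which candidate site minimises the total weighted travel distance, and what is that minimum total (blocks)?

R, total 1325 blocks

Total weighted distance at each candidate:
  P (1, 5): total = 1666
  Q (0, 9): total = 2031
  R (3, 8): total = 1325
  S (0, 7): total = 1873
Minimum is at R with total 1325 blocks.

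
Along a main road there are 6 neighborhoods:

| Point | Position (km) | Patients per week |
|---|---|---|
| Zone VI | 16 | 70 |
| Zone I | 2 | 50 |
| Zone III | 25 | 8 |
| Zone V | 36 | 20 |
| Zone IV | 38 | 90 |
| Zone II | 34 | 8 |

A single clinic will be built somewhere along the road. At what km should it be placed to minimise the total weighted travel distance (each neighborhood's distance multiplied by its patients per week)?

x = 25

For a sum of weighted absolute distances on a line, the optimum is the weighted median (not the mean). Total weight W = 246; half-weight = 123.
Sort by position and accumulate weight:
  km 2 (Zone I, w=50) → cum 50
  km 16 (Zone VI, w=70) → cum 120
  km 25 (Zone III, w=8) → cum 128  ≥ 123 → median here
  km 34 (Zone II, w=8) → cum 136
  km 36 (Zone V, w=20) → cum 156
  km 38 (Zone IV, w=90) → cum 246
Optimal location: km 25.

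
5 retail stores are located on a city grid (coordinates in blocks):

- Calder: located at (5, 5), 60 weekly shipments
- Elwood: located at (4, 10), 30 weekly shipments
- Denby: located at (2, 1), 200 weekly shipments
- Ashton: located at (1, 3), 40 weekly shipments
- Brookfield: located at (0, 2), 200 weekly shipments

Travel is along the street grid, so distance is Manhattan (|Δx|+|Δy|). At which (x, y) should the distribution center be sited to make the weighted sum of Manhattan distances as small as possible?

(2, 2)

Manhattan distance separates: Σwᵢ(|x−xᵢ|+|y−yᵢ|) = Σwᵢ|x−xᵢ| + Σwᵢ|y−yᵢ|, so x and y are optimised independently as 1-D weighted medians.
Total weight W = 530; half = 265.
x-coordinate, sorted with cumulative weight:
  x=0 (Brookfield, w=200) cum 200
  x=1 (Ashton, w=40) cum 240
  x=2 (Denby, w=200) cum 440  ← median
  x=4 (Elwood, w=30) cum 470
  x=5 (Calder, w=60) cum 530
⇒ x* = 2
y-coordinate, sorted with cumulative weight:
  y=1 (Denby, w=200) cum 200
  y=2 (Brookfield, w=200) cum 400  ← median
  y=3 (Ashton, w=40) cum 440
  y=5 (Calder, w=60) cum 500
  y=10 (Elwood, w=30) cum 530
⇒ y* = 2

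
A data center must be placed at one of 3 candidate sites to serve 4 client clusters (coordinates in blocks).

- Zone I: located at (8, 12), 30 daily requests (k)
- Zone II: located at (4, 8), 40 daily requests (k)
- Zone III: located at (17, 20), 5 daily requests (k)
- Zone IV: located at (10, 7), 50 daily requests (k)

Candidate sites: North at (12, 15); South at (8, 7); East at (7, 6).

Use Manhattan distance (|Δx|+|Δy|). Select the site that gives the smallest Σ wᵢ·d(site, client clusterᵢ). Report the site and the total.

Total weighted distance at each candidate:
  North (12, 15): total = 1360
  South (8, 7): total = 560
  East (7, 6): total = 730
Minimum is at South with total 560 blocks.

South, total 560 blocks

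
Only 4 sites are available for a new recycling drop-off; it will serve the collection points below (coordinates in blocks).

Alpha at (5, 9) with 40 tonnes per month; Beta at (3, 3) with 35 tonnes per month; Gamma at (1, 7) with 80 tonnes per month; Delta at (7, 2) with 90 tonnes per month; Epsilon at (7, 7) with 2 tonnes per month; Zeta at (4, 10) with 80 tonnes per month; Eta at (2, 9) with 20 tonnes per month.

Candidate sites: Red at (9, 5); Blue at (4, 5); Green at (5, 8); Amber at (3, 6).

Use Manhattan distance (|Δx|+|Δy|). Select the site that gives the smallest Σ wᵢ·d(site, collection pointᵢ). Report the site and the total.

Green, total 1731 blocks

Total weighted distance at each candidate:
  Red (9, 5): total = 2878
  Blue (4, 5): total = 1775
  Green (5, 8): total = 1731
  Amber (3, 6): total = 1755
Minimum is at Green with total 1731 blocks.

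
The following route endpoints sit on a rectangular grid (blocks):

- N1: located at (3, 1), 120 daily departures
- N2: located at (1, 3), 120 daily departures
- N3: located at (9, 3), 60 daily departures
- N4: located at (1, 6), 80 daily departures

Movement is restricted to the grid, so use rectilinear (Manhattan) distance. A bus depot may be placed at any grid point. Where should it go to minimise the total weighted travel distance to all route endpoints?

(1, 3)

Manhattan distance separates: Σwᵢ(|x−xᵢ|+|y−yᵢ|) = Σwᵢ|x−xᵢ| + Σwᵢ|y−yᵢ|, so x and y are optimised independently as 1-D weighted medians.
Total weight W = 380; half = 190.
x-coordinate, sorted with cumulative weight:
  x=1 (N2, w=120) cum 120
  x=1 (N4, w=80) cum 200  ← median
  x=3 (N1, w=120) cum 320
  x=9 (N3, w=60) cum 380
⇒ x* = 1
y-coordinate, sorted with cumulative weight:
  y=1 (N1, w=120) cum 120
  y=3 (N2, w=120) cum 240  ← median
  y=3 (N3, w=60) cum 300
  y=6 (N4, w=80) cum 380
⇒ y* = 3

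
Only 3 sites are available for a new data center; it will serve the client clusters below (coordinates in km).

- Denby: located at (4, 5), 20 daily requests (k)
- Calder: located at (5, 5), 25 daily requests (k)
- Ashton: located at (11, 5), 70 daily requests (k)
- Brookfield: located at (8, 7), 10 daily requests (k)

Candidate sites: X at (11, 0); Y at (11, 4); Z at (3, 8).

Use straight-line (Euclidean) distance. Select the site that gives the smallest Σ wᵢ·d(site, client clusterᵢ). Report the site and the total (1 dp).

Total weighted distance at each candidate:
  X (11, 0): total = 793.5
  Y (11, 4): total = 405.9
  Z (3, 8): total = 802.5
Minimum is at Y with total 405.9 km.

Y, total 405.9 km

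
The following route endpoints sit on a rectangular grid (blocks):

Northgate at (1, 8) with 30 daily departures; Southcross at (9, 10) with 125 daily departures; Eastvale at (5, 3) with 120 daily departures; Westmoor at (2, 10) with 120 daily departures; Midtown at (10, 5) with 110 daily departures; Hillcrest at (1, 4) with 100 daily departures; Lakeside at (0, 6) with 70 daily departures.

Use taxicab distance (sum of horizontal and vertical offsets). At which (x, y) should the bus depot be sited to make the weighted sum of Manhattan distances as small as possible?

Manhattan distance separates: Σwᵢ(|x−xᵢ|+|y−yᵢ|) = Σwᵢ|x−xᵢ| + Σwᵢ|y−yᵢ|, so x and y are optimised independently as 1-D weighted medians.
Total weight W = 675; half = 337.5.
x-coordinate, sorted with cumulative weight:
  x=0 (Lakeside, w=70) cum 70
  x=1 (Northgate, w=30) cum 100
  x=1 (Hillcrest, w=100) cum 200
  x=2 (Westmoor, w=120) cum 320
  x=5 (Eastvale, w=120) cum 440  ← median
  x=9 (Southcross, w=125) cum 565
  x=10 (Midtown, w=110) cum 675
⇒ x* = 5
y-coordinate, sorted with cumulative weight:
  y=3 (Eastvale, w=120) cum 120
  y=4 (Hillcrest, w=100) cum 220
  y=5 (Midtown, w=110) cum 330
  y=6 (Lakeside, w=70) cum 400  ← median
  y=8 (Northgate, w=30) cum 430
  y=10 (Southcross, w=125) cum 555
  y=10 (Westmoor, w=120) cum 675
⇒ y* = 6

(5, 6)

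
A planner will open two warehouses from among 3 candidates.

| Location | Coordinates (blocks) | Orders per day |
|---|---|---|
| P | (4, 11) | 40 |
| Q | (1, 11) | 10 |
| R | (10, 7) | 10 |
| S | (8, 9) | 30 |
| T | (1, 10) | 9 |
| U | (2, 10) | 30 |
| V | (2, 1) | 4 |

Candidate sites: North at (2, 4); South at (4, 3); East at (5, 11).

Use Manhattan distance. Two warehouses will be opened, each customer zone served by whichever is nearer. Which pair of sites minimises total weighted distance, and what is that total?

{North, East}, total 497

Evaluate every pair (each demand assigned to the nearer of the two):
  {North, East}: total = 497
  {South, East}: total = 501
  {North, South}: total = 1055
Best pair: {North, East} with total 497.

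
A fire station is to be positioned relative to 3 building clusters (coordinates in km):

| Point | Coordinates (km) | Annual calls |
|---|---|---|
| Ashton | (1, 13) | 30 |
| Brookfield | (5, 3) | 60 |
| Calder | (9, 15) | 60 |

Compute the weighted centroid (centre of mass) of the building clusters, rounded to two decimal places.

(5.80, 9.80)

The minimiser of Σwᵢ‖p−pᵢ‖² is the weighted centroid p* = (Σwᵢpᵢ)/(Σwᵢ).
Σwᵢ = 150.
Σwᵢxᵢ = 30·1 + 60·5 + 60·9 = 870.
Σwᵢyᵢ = 30·13 + 60·3 + 60·15 = 1470.
x* = 870/150 = 5.80, y* = 1470/150 = 9.80.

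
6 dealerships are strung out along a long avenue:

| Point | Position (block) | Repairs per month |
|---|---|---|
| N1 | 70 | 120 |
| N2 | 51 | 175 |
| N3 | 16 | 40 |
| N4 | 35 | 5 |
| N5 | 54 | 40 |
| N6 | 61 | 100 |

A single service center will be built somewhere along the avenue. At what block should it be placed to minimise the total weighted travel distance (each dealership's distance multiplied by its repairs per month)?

x = 54

For a sum of weighted absolute distances on a line, the optimum is the weighted median (not the mean). Total weight W = 480; half-weight = 240.
Sort by position and accumulate weight:
  block 16 (N3, w=40) → cum 40
  block 35 (N4, w=5) → cum 45
  block 51 (N2, w=175) → cum 220
  block 54 (N5, w=40) → cum 260  ≥ 240 → median here
  block 61 (N6, w=100) → cum 360
  block 70 (N1, w=120) → cum 480
Optimal location: block 54.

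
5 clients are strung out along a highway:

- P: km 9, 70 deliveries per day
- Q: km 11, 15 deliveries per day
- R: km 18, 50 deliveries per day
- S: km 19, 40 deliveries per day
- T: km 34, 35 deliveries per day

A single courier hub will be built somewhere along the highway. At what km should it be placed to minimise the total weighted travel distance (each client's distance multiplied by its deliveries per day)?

x = 18

For a sum of weighted absolute distances on a line, the optimum is the weighted median (not the mean). Total weight W = 210; half-weight = 105.
Sort by position and accumulate weight:
  km 9 (P, w=70) → cum 70
  km 11 (Q, w=15) → cum 85
  km 18 (R, w=50) → cum 135  ≥ 105 → median here
  km 19 (S, w=40) → cum 175
  km 34 (T, w=35) → cum 210
Optimal location: km 18.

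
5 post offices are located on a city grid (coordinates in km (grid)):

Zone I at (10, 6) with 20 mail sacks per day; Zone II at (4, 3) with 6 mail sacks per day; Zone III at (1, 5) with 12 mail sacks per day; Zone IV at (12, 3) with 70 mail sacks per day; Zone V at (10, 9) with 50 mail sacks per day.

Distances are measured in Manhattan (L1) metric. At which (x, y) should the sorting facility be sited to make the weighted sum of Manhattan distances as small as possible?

Manhattan distance separates: Σwᵢ(|x−xᵢ|+|y−yᵢ|) = Σwᵢ|x−xᵢ| + Σwᵢ|y−yᵢ|, so x and y are optimised independently as 1-D weighted medians.
Total weight W = 158; half = 79.
x-coordinate, sorted with cumulative weight:
  x=1 (Zone III, w=12) cum 12
  x=4 (Zone II, w=6) cum 18
  x=10 (Zone I, w=20) cum 38
  x=10 (Zone V, w=50) cum 88  ← median
  x=12 (Zone IV, w=70) cum 158
⇒ x* = 10
y-coordinate, sorted with cumulative weight:
  y=3 (Zone II, w=6) cum 6
  y=3 (Zone IV, w=70) cum 76
  y=5 (Zone III, w=12) cum 88  ← median
  y=6 (Zone I, w=20) cum 108
  y=9 (Zone V, w=50) cum 158
⇒ y* = 5

(10, 5)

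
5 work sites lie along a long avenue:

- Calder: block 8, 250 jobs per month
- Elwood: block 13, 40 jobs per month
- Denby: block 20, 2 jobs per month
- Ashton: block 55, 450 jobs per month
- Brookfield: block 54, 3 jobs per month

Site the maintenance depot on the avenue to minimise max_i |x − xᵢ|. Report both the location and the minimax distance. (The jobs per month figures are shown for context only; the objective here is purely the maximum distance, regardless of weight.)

location 31.5, max distance 23.5

The 1-center on a line is the midpoint of the two extreme points: leftmost at 8, rightmost at 55.
Optimal location = (8 + 55)/2 = 31.5; maximum distance = (55 − 8)/2 = 23.5.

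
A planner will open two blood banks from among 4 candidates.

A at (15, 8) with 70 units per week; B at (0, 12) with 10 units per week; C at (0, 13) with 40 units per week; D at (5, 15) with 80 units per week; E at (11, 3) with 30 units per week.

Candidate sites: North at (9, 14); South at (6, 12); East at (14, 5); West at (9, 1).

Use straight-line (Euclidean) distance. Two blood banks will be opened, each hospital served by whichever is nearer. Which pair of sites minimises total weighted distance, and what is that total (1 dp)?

{South, East}, total 885.8

Evaluate every pair (each demand assigned to the nearer of the two):
  {South, East}: total = 885.8
  {North, East}: total = 1113.8
  {South, West}: total = 1286.5
  {North, South}: total = 1459.1
  {North, West}: total = 1463.1
  {East, West}: total = 2124.6
Best pair: {South, East} with total 885.8.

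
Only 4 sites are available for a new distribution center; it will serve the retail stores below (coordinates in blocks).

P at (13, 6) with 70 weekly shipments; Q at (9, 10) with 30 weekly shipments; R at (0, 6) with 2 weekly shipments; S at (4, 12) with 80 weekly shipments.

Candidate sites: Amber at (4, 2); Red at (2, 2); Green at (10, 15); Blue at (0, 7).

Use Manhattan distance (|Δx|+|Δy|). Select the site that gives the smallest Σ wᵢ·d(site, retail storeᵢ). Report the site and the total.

Green, total 1778 blocks

Total weighted distance at each candidate:
  Amber (4, 2): total = 2116
  Red (2, 2): total = 2472
  Green (10, 15): total = 1778
  Blue (0, 7): total = 2062
Minimum is at Green with total 1778 blocks.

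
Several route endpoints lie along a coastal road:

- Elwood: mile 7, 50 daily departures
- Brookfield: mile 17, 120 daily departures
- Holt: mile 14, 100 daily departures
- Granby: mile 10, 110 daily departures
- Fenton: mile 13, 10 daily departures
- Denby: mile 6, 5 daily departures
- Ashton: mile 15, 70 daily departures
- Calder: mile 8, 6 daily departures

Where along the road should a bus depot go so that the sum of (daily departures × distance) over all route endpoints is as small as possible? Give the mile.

For a sum of weighted absolute distances on a line, the optimum is the weighted median (not the mean). Total weight W = 471; half-weight = 235.5.
Sort by position and accumulate weight:
  mile 6 (Denby, w=5) → cum 5
  mile 7 (Elwood, w=50) → cum 55
  mile 8 (Calder, w=6) → cum 61
  mile 10 (Granby, w=110) → cum 171
  mile 13 (Fenton, w=10) → cum 181
  mile 14 (Holt, w=100) → cum 281  ≥ 235.5 → median here
  mile 15 (Ashton, w=70) → cum 351
  mile 17 (Brookfield, w=120) → cum 471
Optimal location: mile 14.

x = 14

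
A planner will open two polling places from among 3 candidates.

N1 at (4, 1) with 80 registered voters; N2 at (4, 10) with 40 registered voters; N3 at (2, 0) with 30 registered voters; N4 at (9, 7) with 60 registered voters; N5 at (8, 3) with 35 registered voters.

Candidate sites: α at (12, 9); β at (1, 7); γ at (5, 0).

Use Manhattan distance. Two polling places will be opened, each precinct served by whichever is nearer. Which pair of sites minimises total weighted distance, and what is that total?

{α, γ}, total 1120

Evaluate every pair (each demand assigned to the nearer of the two):
  {α, γ}: total = 1120
  {β, γ}: total = 1180
  {α, β}: total = 1850
Best pair: {α, γ} with total 1120.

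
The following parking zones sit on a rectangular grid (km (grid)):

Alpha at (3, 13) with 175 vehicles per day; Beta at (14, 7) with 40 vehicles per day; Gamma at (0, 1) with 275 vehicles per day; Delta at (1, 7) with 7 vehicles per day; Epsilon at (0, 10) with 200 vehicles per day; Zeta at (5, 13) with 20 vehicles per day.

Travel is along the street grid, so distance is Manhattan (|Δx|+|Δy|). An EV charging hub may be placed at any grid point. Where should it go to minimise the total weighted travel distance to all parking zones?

Manhattan distance separates: Σwᵢ(|x−xᵢ|+|y−yᵢ|) = Σwᵢ|x−xᵢ| + Σwᵢ|y−yᵢ|, so x and y are optimised independently as 1-D weighted medians.
Total weight W = 717; half = 358.5.
x-coordinate, sorted with cumulative weight:
  x=0 (Gamma, w=275) cum 275
  x=0 (Epsilon, w=200) cum 475  ← median
  x=1 (Delta, w=7) cum 482
  x=3 (Alpha, w=175) cum 657
  x=5 (Zeta, w=20) cum 677
  x=14 (Beta, w=40) cum 717
⇒ x* = 0
y-coordinate, sorted with cumulative weight:
  y=1 (Gamma, w=275) cum 275
  y=7 (Beta, w=40) cum 315
  y=7 (Delta, w=7) cum 322
  y=10 (Epsilon, w=200) cum 522  ← median
  y=13 (Alpha, w=175) cum 697
  y=13 (Zeta, w=20) cum 717
⇒ y* = 10

(0, 10)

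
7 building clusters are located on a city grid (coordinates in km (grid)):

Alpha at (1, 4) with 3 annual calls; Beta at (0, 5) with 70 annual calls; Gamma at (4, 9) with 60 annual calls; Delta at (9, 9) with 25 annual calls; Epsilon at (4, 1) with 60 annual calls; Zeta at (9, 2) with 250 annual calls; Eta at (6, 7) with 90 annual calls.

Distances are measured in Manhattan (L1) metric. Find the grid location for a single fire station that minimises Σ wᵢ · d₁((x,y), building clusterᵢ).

Manhattan distance separates: Σwᵢ(|x−xᵢ|+|y−yᵢ|) = Σwᵢ|x−xᵢ| + Σwᵢ|y−yᵢ|, so x and y are optimised independently as 1-D weighted medians.
Total weight W = 558; half = 279.
x-coordinate, sorted with cumulative weight:
  x=0 (Beta, w=70) cum 70
  x=1 (Alpha, w=3) cum 73
  x=4 (Gamma, w=60) cum 133
  x=4 (Epsilon, w=60) cum 193
  x=6 (Eta, w=90) cum 283  ← median
  x=9 (Delta, w=25) cum 308
  x=9 (Zeta, w=250) cum 558
⇒ x* = 6
y-coordinate, sorted with cumulative weight:
  y=1 (Epsilon, w=60) cum 60
  y=2 (Zeta, w=250) cum 310  ← median
  y=4 (Alpha, w=3) cum 313
  y=5 (Beta, w=70) cum 383
  y=7 (Eta, w=90) cum 473
  y=9 (Gamma, w=60) cum 533
  y=9 (Delta, w=25) cum 558
⇒ y* = 2

(6, 2)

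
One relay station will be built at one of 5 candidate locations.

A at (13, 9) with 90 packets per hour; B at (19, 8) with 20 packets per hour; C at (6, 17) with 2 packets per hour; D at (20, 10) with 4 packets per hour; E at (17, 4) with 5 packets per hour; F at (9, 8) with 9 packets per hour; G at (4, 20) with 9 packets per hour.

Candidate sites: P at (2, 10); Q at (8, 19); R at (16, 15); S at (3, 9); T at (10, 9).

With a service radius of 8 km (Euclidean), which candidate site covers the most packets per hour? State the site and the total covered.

R, covering 114

Coverage radius r = 8 km; a point is covered iff (Δx)²+(Δy)² ≤ 8² = 64.
  P (2, 10): covers {F} → 9
  Q (8, 19): covers {C, G} → 11
  R (16, 15): covers {A, B, D} → 114
  S (3, 9): covers {F} → 9
  T (10, 9): covers {A, F} → 99
Maximum coverage at R: 114 packets per hour.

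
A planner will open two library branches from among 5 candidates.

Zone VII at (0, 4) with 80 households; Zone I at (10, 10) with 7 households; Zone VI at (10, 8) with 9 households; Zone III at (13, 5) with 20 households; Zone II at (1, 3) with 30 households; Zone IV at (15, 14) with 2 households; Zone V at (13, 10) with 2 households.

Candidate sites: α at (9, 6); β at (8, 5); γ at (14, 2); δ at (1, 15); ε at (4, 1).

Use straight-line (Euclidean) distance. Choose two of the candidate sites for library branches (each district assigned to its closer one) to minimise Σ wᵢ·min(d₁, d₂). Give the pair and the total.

Evaluate every pair (each demand assigned to the nearer of the two):
  {α, ε}: total = 670.9
  {β, ε}: total = 715.3
  {γ, ε}: total = 739.1
  {δ, ε}: total = 913.7
  {α, β}: total = 1026.1
  {β, γ}: total = 1033.7
  {β, δ}: total = 1070.5
  {α, γ}: total = 1137.4
  {α, δ}: total = 1156.6
  {γ, δ}: total = 1474.6
Best pair: {α, ε} with total 670.9.

{α, ε}, total 670.9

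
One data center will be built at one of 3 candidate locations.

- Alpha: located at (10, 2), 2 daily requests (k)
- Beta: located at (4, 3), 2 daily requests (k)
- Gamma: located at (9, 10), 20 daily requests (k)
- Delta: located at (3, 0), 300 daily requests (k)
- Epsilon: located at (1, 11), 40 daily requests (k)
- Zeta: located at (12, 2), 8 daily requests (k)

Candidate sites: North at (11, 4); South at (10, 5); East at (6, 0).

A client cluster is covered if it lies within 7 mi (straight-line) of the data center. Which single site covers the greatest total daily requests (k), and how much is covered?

East, covering 312

Coverage radius r = 7 mi; a point is covered iff (Δx)²+(Δy)² ≤ 7² = 49.
  North (11, 4): covers {Alpha, Gamma, Zeta} → 30
  South (10, 5): covers {Alpha, Beta, Gamma, Zeta} → 32
  East (6, 0): covers {Alpha, Beta, Delta, Zeta} → 312
Maximum coverage at East: 312 daily requests (k).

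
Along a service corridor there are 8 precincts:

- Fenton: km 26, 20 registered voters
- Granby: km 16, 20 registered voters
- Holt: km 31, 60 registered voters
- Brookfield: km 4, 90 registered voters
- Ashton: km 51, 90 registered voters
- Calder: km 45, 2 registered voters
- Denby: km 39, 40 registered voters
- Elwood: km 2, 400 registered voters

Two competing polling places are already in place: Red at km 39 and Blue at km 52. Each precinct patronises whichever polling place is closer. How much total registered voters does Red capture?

632

The indifferent point is the midpoint (39+52)/2 = 45.5; precincts left of it (closer to Red at 39) go to Red, those right go to Blue.
  Elwood at 2 (w=400) → Red
  Brookfield at 4 (w=90) → Red
  Granby at 16 (w=20) → Red
  Fenton at 26 (w=20) → Red
  Holt at 31 (w=60) → Red
  Denby at 39 (w=40) → Red
  Calder at 45 (w=2) → Red
  Ashton at 51 (w=90) → Blue
Red captures 632; Blue captures 90.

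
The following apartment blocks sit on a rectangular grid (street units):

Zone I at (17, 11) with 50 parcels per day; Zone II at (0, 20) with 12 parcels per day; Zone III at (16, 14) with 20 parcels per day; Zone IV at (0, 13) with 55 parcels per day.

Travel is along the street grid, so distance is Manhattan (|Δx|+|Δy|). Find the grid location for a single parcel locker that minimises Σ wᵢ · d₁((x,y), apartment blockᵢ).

Manhattan distance separates: Σwᵢ(|x−xᵢ|+|y−yᵢ|) = Σwᵢ|x−xᵢ| + Σwᵢ|y−yᵢ|, so x and y are optimised independently as 1-D weighted medians.
Total weight W = 137; half = 68.5.
x-coordinate, sorted with cumulative weight:
  x=0 (Zone II, w=12) cum 12
  x=0 (Zone IV, w=55) cum 67
  x=16 (Zone III, w=20) cum 87  ← median
  x=17 (Zone I, w=50) cum 137
⇒ x* = 16
y-coordinate, sorted with cumulative weight:
  y=11 (Zone I, w=50) cum 50
  y=13 (Zone IV, w=55) cum 105  ← median
  y=14 (Zone III, w=20) cum 125
  y=20 (Zone II, w=12) cum 137
⇒ y* = 13

(16, 13)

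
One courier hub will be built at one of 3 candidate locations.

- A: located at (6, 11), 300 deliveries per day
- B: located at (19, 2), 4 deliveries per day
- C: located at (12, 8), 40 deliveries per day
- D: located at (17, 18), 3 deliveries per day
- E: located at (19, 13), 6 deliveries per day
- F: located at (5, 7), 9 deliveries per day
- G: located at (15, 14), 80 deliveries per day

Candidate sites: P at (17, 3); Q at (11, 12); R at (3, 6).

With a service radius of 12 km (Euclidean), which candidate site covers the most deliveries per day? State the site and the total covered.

Coverage radius r = 12 km; a point is covered iff (Δx)²+(Δy)² ≤ 12² = 144.
  P (17, 3): covers {B, C, E, G} → 130
  Q (11, 12): covers {A, C, D, E, F, G} → 438
  R (3, 6): covers {A, C, F} → 349
Maximum coverage at Q: 438 deliveries per day.

Q, covering 438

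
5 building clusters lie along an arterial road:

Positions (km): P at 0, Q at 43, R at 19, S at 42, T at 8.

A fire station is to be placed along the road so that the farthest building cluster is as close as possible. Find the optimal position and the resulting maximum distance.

location 21.5, max distance 21.5

The 1-center on a line is the midpoint of the two extreme points: leftmost at 0, rightmost at 43.
Optimal location = (0 + 43)/2 = 21.5; maximum distance = (43 − 0)/2 = 21.5.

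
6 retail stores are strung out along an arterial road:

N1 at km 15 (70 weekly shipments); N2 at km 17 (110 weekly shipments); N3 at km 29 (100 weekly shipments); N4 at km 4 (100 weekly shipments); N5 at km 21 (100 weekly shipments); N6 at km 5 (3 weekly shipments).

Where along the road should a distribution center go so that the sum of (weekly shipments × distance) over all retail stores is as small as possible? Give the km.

x = 17

For a sum of weighted absolute distances on a line, the optimum is the weighted median (not the mean). Total weight W = 483; half-weight = 241.5.
Sort by position and accumulate weight:
  km 4 (N4, w=100) → cum 100
  km 5 (N6, w=3) → cum 103
  km 15 (N1, w=70) → cum 173
  km 17 (N2, w=110) → cum 283  ≥ 241.5 → median here
  km 21 (N5, w=100) → cum 383
  km 29 (N3, w=100) → cum 483
Optimal location: km 17.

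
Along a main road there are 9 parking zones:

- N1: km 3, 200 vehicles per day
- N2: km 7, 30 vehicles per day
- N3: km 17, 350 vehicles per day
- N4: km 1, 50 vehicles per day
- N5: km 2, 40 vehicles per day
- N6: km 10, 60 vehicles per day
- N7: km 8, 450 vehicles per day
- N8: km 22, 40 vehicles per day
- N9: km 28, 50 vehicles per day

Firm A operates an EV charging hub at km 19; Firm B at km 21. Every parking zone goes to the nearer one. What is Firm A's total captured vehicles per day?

1180

The indifferent point is the midpoint (19+21)/2 = 20; parking zones left of it (closer to Firm A at 19) go to Firm A, those right go to Firm B.
  N4 at 1 (w=50) → Firm A
  N5 at 2 (w=40) → Firm A
  N1 at 3 (w=200) → Firm A
  N2 at 7 (w=30) → Firm A
  N7 at 8 (w=450) → Firm A
  N6 at 10 (w=60) → Firm A
  N3 at 17 (w=350) → Firm A
  N8 at 22 (w=40) → Firm B
  N9 at 28 (w=50) → Firm B
Firm A captures 1180; Firm B captures 90.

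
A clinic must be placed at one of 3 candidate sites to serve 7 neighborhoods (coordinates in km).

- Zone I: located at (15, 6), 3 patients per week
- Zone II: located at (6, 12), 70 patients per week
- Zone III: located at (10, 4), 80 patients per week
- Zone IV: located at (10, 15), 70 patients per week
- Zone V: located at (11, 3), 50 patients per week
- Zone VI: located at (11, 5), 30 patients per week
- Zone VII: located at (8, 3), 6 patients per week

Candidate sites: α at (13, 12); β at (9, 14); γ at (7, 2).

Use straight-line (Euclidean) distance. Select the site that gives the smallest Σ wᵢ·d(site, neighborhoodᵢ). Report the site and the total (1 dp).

β, total 2087.2 km

Total weighted distance at each candidate:
  α (13, 12): total = 2230.6
  β (9, 14): total = 2087.2
  γ (7, 2): total = 2317.3
Minimum is at β with total 2087.2 km.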